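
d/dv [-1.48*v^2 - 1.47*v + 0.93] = -2.96*v - 1.47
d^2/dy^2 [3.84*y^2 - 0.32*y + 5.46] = 7.68000000000000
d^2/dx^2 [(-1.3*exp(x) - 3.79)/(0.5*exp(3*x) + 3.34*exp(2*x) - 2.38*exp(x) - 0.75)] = (-1.3*exp(6*x) - 15.0405*exp(5*x) - 90.31258*exp(4*x) - 176.770156*exp(3*x) + 58.052154*exp(2*x) - 57.123376*exp(x) + 6.0339)*exp(x)/(0.125*exp(9*x) + 2.505*exp(8*x) + 14.9484*exp(7*x) + 12.849604*exp(6*x) - 78.669384*exp(5*x) + 37.012188*exp(4*x) + 23.133878*exp(3*x) - 7.10865*exp(2*x) - 4.01625*exp(x) - 0.421875)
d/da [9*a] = 9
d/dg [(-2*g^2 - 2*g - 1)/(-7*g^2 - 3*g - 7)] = (-8*g^2 + 14*g + 11)/(49*g^4 + 42*g^3 + 107*g^2 + 42*g + 49)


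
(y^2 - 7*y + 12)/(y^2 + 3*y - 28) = (y - 3)/(y + 7)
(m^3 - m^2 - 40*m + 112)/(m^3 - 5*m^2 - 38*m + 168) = (m^2 + 3*m - 28)/(m^2 - m - 42)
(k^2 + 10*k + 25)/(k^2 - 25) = (k + 5)/(k - 5)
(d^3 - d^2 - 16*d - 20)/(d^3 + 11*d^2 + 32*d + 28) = (d - 5)/(d + 7)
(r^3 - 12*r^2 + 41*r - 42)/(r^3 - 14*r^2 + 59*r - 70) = (r - 3)/(r - 5)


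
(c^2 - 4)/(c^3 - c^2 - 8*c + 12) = (c + 2)/(c^2 + c - 6)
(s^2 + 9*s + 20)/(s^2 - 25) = (s + 4)/(s - 5)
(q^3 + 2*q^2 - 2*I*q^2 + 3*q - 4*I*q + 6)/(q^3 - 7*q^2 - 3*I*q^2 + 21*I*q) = (q^2 + q*(2 + I) + 2*I)/(q*(q - 7))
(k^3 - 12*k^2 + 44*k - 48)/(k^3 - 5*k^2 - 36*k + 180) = (k^2 - 6*k + 8)/(k^2 + k - 30)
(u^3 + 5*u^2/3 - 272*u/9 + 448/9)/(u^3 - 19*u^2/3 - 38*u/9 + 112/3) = (3*u^2 + 13*u - 56)/(3*u^2 - 11*u - 42)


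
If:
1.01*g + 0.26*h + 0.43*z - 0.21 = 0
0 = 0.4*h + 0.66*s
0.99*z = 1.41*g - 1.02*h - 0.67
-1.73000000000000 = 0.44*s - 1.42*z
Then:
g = 0.07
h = -2.13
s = 1.29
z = 1.62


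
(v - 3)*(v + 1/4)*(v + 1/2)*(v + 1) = v^4 - 5*v^3/4 - 35*v^2/8 - 5*v/2 - 3/8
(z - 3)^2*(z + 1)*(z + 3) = z^4 - 2*z^3 - 12*z^2 + 18*z + 27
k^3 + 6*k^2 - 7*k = k*(k - 1)*(k + 7)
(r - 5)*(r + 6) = r^2 + r - 30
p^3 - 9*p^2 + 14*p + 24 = (p - 6)*(p - 4)*(p + 1)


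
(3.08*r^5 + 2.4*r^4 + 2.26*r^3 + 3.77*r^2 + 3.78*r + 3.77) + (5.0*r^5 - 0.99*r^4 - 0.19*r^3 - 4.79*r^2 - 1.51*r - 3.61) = 8.08*r^5 + 1.41*r^4 + 2.07*r^3 - 1.02*r^2 + 2.27*r + 0.16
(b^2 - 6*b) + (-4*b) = b^2 - 10*b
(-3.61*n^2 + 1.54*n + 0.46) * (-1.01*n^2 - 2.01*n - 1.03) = 3.6461*n^4 + 5.7007*n^3 + 0.158300000000001*n^2 - 2.5108*n - 0.4738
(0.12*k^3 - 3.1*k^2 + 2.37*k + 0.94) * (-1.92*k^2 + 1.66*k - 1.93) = -0.2304*k^5 + 6.1512*k^4 - 9.928*k^3 + 8.1124*k^2 - 3.0137*k - 1.8142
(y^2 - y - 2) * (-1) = -y^2 + y + 2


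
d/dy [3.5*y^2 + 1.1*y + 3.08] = 7.0*y + 1.1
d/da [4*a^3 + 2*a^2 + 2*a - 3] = 12*a^2 + 4*a + 2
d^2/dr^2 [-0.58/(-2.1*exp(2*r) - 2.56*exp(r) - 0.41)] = (0.58*(4.2*exp(r) + 2.56)*(8.4*exp(r) + 5.12)*exp(r) - (4.872*exp(r) + 1.4848)*(2.1*exp(2*r) + 2.56*exp(r) + 0.41))*exp(r)/(2.1*exp(2*r) + 2.56*exp(r) + 0.41)^3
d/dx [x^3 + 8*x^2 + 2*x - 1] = 3*x^2 + 16*x + 2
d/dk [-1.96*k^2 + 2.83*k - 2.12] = 2.83 - 3.92*k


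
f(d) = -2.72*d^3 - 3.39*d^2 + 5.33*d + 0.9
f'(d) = -8.16*d^2 - 6.78*d + 5.33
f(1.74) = -14.42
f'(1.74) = -31.17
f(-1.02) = -5.18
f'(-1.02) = 3.76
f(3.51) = -139.78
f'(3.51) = -119.00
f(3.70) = -163.56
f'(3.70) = -131.47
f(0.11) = 1.44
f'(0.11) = 4.49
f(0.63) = 2.23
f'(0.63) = -2.18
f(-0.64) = -3.19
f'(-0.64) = 6.33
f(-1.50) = -5.54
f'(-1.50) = -2.86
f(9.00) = -2208.60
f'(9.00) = -716.65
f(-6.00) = 434.40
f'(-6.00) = -247.75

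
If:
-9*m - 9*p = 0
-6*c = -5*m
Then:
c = -5*p/6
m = -p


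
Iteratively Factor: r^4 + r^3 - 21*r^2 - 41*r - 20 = (r + 1)*(r^3 - 21*r - 20) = (r + 1)^2*(r^2 - r - 20) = (r + 1)^2*(r + 4)*(r - 5)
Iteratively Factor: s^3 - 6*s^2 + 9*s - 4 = (s - 1)*(s^2 - 5*s + 4) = (s - 4)*(s - 1)*(s - 1)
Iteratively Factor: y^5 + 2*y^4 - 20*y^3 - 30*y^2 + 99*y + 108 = (y - 3)*(y^4 + 5*y^3 - 5*y^2 - 45*y - 36) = (y - 3)*(y + 3)*(y^3 + 2*y^2 - 11*y - 12) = (y - 3)^2*(y + 3)*(y^2 + 5*y + 4) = (y - 3)^2*(y + 3)*(y + 4)*(y + 1)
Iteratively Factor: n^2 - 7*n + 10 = (n - 2)*(n - 5)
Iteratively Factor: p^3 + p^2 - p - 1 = (p + 1)*(p^2 - 1) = (p + 1)^2*(p - 1)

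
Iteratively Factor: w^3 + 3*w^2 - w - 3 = (w - 1)*(w^2 + 4*w + 3) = (w - 1)*(w + 3)*(w + 1)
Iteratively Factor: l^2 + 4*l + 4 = (l + 2)*(l + 2)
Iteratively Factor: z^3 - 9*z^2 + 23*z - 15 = (z - 1)*(z^2 - 8*z + 15) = (z - 3)*(z - 1)*(z - 5)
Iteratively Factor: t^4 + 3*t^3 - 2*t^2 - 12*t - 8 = (t + 2)*(t^3 + t^2 - 4*t - 4) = (t + 1)*(t + 2)*(t^2 - 4) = (t + 1)*(t + 2)^2*(t - 2)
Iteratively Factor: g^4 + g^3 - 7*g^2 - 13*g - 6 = (g - 3)*(g^3 + 4*g^2 + 5*g + 2) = (g - 3)*(g + 1)*(g^2 + 3*g + 2) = (g - 3)*(g + 1)*(g + 2)*(g + 1)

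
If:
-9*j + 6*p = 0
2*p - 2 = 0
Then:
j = 2/3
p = 1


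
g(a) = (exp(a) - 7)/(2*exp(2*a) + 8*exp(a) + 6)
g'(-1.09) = 0.30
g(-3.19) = -1.10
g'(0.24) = 0.32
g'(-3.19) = 0.06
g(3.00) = 0.01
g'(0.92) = 0.20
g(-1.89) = -0.94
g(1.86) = -0.00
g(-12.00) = -1.17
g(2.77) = 0.01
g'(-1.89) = 0.19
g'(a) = (exp(a) - 7)*(-4*exp(2*a) - 8*exp(a))/(2*exp(2*a) + 8*exp(a) + 6)^2 + exp(a)/(2*exp(2*a) + 8*exp(a) + 6)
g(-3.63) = -1.12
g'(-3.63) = 0.04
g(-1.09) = -0.75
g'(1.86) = 0.05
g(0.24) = -0.30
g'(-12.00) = 0.00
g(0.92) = -0.12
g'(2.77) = -0.00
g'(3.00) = 0.00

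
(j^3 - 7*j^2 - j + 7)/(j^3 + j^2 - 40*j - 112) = (j^2 - 1)/(j^2 + 8*j + 16)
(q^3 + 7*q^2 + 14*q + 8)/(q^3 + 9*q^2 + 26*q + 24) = (q + 1)/(q + 3)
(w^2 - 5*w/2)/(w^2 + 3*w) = (w - 5/2)/(w + 3)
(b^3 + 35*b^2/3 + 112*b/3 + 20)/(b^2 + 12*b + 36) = (3*b^2 + 17*b + 10)/(3*(b + 6))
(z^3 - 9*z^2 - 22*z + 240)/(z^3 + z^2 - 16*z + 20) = (z^2 - 14*z + 48)/(z^2 - 4*z + 4)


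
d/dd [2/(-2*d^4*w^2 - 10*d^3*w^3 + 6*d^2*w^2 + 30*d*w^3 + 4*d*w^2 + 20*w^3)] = (4*d^3 + 15*d^2*w - 6*d - 15*w - 2)/(w^2*(-d^4 - 5*d^3*w + 3*d^2 + 15*d*w + 2*d + 10*w)^2)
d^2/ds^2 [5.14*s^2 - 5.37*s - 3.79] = 10.2800000000000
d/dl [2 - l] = -1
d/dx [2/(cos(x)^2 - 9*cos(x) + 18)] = 2*(2*cos(x) - 9)*sin(x)/(cos(x)^2 - 9*cos(x) + 18)^2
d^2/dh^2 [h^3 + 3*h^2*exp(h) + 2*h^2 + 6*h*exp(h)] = 3*h^2*exp(h) + 18*h*exp(h) + 6*h + 18*exp(h) + 4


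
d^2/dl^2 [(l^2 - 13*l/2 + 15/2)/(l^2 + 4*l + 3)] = 3*(-7*l^3 + 9*l^2 + 99*l + 123)/(l^6 + 12*l^5 + 57*l^4 + 136*l^3 + 171*l^2 + 108*l + 27)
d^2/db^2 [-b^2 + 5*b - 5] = -2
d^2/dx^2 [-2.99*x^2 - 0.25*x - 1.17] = -5.98000000000000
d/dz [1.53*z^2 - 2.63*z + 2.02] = 3.06*z - 2.63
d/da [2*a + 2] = 2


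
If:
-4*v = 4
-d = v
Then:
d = 1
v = -1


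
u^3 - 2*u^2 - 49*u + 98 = (u - 7)*(u - 2)*(u + 7)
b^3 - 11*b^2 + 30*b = b*(b - 6)*(b - 5)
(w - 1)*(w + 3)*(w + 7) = w^3 + 9*w^2 + 11*w - 21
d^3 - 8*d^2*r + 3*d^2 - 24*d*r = d*(d + 3)*(d - 8*r)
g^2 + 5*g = g*(g + 5)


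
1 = 1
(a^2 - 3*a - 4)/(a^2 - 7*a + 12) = (a + 1)/(a - 3)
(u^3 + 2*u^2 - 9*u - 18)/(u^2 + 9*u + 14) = (u^2 - 9)/(u + 7)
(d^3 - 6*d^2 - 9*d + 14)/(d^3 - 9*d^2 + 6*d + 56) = (d - 1)/(d - 4)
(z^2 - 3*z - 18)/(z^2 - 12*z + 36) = (z + 3)/(z - 6)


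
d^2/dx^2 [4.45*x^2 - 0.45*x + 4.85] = 8.90000000000000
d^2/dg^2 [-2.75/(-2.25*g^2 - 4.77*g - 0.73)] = (-27.84375*g^2 - 59.02875*g + 2.75*(4.5*g + 4.77)*(9.0*g + 9.54) - 9.03375)/(2.25*g^2 + 4.77*g + 0.73)^3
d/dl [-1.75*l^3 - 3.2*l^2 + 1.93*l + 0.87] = -5.25*l^2 - 6.4*l + 1.93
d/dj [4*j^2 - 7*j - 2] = 8*j - 7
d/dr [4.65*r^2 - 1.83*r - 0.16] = 9.3*r - 1.83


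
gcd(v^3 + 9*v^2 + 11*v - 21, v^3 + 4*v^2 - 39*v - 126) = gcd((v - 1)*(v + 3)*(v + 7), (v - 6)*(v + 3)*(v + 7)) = v^2 + 10*v + 21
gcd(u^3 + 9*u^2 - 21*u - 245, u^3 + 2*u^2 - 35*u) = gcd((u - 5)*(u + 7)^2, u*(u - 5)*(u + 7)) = u^2 + 2*u - 35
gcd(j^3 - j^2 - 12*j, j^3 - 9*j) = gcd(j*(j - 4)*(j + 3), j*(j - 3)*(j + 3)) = j^2 + 3*j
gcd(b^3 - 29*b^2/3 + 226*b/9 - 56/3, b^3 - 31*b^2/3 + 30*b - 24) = b^2 - 22*b/3 + 8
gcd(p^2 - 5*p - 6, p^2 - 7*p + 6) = p - 6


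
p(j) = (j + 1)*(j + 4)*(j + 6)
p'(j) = (j + 1)*(j + 4) + (j + 1)*(j + 6) + (j + 4)*(j + 6) = 3*j^2 + 22*j + 34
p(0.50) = 43.88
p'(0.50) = 45.75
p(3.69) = 349.48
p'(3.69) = 156.03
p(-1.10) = -1.42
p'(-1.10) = 13.43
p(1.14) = 78.54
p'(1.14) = 62.98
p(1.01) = 70.59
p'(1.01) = 59.28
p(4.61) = 512.49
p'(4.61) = 199.18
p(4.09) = 415.49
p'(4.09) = 174.16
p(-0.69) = 5.45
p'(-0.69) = 20.25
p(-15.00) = -1386.00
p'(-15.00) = 379.00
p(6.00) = 840.00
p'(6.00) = 274.00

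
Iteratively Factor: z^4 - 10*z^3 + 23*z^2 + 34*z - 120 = (z - 4)*(z^3 - 6*z^2 - z + 30) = (z - 5)*(z - 4)*(z^2 - z - 6) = (z - 5)*(z - 4)*(z + 2)*(z - 3)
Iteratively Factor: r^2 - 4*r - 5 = (r + 1)*(r - 5)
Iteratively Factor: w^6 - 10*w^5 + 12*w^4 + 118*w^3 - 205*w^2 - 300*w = (w - 5)*(w^5 - 5*w^4 - 13*w^3 + 53*w^2 + 60*w) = (w - 5)*(w + 1)*(w^4 - 6*w^3 - 7*w^2 + 60*w) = w*(w - 5)*(w + 1)*(w^3 - 6*w^2 - 7*w + 60) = w*(w - 5)*(w + 1)*(w + 3)*(w^2 - 9*w + 20) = w*(w - 5)^2*(w + 1)*(w + 3)*(w - 4)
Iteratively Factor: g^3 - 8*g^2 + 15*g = (g - 3)*(g^2 - 5*g) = g*(g - 3)*(g - 5)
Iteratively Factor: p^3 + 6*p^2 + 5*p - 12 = (p + 4)*(p^2 + 2*p - 3) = (p - 1)*(p + 4)*(p + 3)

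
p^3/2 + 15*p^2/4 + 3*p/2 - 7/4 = (p/2 + 1/2)*(p - 1/2)*(p + 7)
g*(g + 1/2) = g^2 + g/2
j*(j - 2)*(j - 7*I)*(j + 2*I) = j^4 - 2*j^3 - 5*I*j^3 + 14*j^2 + 10*I*j^2 - 28*j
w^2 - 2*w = w*(w - 2)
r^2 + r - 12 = (r - 3)*(r + 4)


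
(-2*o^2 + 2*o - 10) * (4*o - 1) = -8*o^3 + 10*o^2 - 42*o + 10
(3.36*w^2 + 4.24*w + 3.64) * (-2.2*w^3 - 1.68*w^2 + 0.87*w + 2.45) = -7.392*w^5 - 14.9728*w^4 - 12.208*w^3 + 5.8056*w^2 + 13.5548*w + 8.918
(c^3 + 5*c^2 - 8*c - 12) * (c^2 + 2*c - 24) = c^5 + 7*c^4 - 22*c^3 - 148*c^2 + 168*c + 288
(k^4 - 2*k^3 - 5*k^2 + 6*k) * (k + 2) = k^5 - 9*k^3 - 4*k^2 + 12*k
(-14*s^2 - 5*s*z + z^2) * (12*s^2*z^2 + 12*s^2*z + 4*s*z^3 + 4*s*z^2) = -168*s^4*z^2 - 168*s^4*z - 116*s^3*z^3 - 116*s^3*z^2 - 8*s^2*z^4 - 8*s^2*z^3 + 4*s*z^5 + 4*s*z^4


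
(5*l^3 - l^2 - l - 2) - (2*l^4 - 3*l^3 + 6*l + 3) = -2*l^4 + 8*l^3 - l^2 - 7*l - 5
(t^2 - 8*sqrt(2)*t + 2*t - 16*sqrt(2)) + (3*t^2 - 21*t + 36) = 4*t^2 - 19*t - 8*sqrt(2)*t - 16*sqrt(2) + 36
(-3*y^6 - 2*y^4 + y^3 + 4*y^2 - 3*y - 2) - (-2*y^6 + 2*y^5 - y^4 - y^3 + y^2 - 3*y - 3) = -y^6 - 2*y^5 - y^4 + 2*y^3 + 3*y^2 + 1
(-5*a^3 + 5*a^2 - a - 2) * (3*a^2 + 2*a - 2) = -15*a^5 + 5*a^4 + 17*a^3 - 18*a^2 - 2*a + 4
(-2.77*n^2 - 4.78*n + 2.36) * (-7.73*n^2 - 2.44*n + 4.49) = 21.4121*n^4 + 43.7082*n^3 - 19.0169*n^2 - 27.2206*n + 10.5964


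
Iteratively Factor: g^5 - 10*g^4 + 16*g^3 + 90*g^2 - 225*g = (g)*(g^4 - 10*g^3 + 16*g^2 + 90*g - 225) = g*(g - 3)*(g^3 - 7*g^2 - 5*g + 75) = g*(g - 5)*(g - 3)*(g^2 - 2*g - 15) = g*(g - 5)*(g - 3)*(g + 3)*(g - 5)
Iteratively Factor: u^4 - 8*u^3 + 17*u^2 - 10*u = (u - 1)*(u^3 - 7*u^2 + 10*u) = (u - 2)*(u - 1)*(u^2 - 5*u) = (u - 5)*(u - 2)*(u - 1)*(u)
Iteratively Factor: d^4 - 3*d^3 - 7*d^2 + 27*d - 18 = (d + 3)*(d^3 - 6*d^2 + 11*d - 6) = (d - 1)*(d + 3)*(d^2 - 5*d + 6) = (d - 2)*(d - 1)*(d + 3)*(d - 3)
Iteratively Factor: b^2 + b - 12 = (b - 3)*(b + 4)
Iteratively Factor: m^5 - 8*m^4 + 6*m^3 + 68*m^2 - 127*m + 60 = (m - 1)*(m^4 - 7*m^3 - m^2 + 67*m - 60) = (m - 1)^2*(m^3 - 6*m^2 - 7*m + 60) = (m - 4)*(m - 1)^2*(m^2 - 2*m - 15) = (m - 5)*(m - 4)*(m - 1)^2*(m + 3)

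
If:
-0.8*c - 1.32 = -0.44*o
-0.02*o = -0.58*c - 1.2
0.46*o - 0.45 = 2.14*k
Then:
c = -2.10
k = -0.38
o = -0.81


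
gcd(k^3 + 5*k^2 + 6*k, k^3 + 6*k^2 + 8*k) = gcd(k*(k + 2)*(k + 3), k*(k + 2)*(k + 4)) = k^2 + 2*k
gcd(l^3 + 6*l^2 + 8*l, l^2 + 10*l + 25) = 1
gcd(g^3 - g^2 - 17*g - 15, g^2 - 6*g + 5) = g - 5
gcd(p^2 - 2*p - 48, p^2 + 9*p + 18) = p + 6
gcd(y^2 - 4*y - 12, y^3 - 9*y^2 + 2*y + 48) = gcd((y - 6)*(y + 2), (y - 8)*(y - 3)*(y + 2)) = y + 2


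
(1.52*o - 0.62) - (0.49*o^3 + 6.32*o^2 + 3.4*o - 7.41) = -0.49*o^3 - 6.32*o^2 - 1.88*o + 6.79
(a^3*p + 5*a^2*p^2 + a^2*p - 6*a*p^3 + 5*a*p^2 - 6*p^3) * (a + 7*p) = a^4*p + 12*a^3*p^2 + a^3*p + 29*a^2*p^3 + 12*a^2*p^2 - 42*a*p^4 + 29*a*p^3 - 42*p^4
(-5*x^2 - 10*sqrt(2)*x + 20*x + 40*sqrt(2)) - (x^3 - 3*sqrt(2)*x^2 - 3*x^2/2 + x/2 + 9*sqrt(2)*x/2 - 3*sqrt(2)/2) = -x^3 - 7*x^2/2 + 3*sqrt(2)*x^2 - 29*sqrt(2)*x/2 + 39*x/2 + 83*sqrt(2)/2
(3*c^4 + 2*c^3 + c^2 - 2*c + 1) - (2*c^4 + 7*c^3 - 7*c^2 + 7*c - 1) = c^4 - 5*c^3 + 8*c^2 - 9*c + 2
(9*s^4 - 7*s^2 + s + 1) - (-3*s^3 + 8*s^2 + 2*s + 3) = 9*s^4 + 3*s^3 - 15*s^2 - s - 2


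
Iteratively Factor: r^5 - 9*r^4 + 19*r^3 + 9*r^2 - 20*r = (r - 1)*(r^4 - 8*r^3 + 11*r^2 + 20*r) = r*(r - 1)*(r^3 - 8*r^2 + 11*r + 20) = r*(r - 1)*(r + 1)*(r^2 - 9*r + 20) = r*(r - 4)*(r - 1)*(r + 1)*(r - 5)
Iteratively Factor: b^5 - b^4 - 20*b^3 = (b)*(b^4 - b^3 - 20*b^2) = b^2*(b^3 - b^2 - 20*b) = b^2*(b - 5)*(b^2 + 4*b) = b^2*(b - 5)*(b + 4)*(b)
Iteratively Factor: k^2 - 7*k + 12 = (k - 3)*(k - 4)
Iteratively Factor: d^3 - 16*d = (d + 4)*(d^2 - 4*d) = d*(d + 4)*(d - 4)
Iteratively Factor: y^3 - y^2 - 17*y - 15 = (y + 1)*(y^2 - 2*y - 15) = (y - 5)*(y + 1)*(y + 3)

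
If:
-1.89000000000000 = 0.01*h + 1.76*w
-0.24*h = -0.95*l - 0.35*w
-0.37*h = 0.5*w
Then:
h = 1.46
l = 0.77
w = -1.08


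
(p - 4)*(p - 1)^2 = p^3 - 6*p^2 + 9*p - 4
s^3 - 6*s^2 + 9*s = s*(s - 3)^2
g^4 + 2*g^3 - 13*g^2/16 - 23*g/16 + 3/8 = (g - 3/4)*(g - 1/4)*(g + 1)*(g + 2)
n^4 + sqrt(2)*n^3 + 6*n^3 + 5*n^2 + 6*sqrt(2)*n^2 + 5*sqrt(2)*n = n*(n + 1)*(n + 5)*(n + sqrt(2))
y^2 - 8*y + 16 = (y - 4)^2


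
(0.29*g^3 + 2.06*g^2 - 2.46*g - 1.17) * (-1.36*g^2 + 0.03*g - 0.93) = -0.3944*g^5 - 2.7929*g^4 + 3.1377*g^3 - 0.3984*g^2 + 2.2527*g + 1.0881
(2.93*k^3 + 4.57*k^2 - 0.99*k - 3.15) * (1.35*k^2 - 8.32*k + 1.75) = 3.9555*k^5 - 18.2081*k^4 - 34.2314*k^3 + 11.9818*k^2 + 24.4755*k - 5.5125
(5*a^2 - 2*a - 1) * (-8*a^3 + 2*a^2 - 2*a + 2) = -40*a^5 + 26*a^4 - 6*a^3 + 12*a^2 - 2*a - 2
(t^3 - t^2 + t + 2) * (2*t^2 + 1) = 2*t^5 - 2*t^4 + 3*t^3 + 3*t^2 + t + 2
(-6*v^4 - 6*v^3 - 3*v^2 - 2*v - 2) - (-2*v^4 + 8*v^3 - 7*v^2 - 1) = -4*v^4 - 14*v^3 + 4*v^2 - 2*v - 1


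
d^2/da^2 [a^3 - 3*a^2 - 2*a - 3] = 6*a - 6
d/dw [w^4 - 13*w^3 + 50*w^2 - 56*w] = 4*w^3 - 39*w^2 + 100*w - 56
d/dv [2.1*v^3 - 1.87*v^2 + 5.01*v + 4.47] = 6.3*v^2 - 3.74*v + 5.01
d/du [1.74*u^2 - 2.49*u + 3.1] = 3.48*u - 2.49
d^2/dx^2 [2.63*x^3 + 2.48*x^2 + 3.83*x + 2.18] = 15.78*x + 4.96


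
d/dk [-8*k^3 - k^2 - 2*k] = -24*k^2 - 2*k - 2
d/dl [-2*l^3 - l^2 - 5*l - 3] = -6*l^2 - 2*l - 5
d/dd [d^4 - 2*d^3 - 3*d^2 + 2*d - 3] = 4*d^3 - 6*d^2 - 6*d + 2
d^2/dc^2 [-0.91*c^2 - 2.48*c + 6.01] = -1.82000000000000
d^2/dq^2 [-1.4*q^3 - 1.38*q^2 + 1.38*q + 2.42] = -8.4*q - 2.76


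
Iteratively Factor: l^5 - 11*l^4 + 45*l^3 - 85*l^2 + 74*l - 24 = (l - 4)*(l^4 - 7*l^3 + 17*l^2 - 17*l + 6) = (l - 4)*(l - 2)*(l^3 - 5*l^2 + 7*l - 3) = (l - 4)*(l - 2)*(l - 1)*(l^2 - 4*l + 3) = (l - 4)*(l - 2)*(l - 1)^2*(l - 3)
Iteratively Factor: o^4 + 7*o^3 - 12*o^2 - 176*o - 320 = (o + 4)*(o^3 + 3*o^2 - 24*o - 80) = (o + 4)^2*(o^2 - o - 20) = (o + 4)^3*(o - 5)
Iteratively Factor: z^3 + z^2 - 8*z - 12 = (z - 3)*(z^2 + 4*z + 4) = (z - 3)*(z + 2)*(z + 2)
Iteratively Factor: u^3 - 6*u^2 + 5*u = (u - 5)*(u^2 - u) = (u - 5)*(u - 1)*(u)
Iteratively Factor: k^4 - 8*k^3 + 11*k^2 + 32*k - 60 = (k - 3)*(k^3 - 5*k^2 - 4*k + 20) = (k - 5)*(k - 3)*(k^2 - 4) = (k - 5)*(k - 3)*(k + 2)*(k - 2)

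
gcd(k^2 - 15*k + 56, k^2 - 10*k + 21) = k - 7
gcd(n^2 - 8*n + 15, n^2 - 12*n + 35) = n - 5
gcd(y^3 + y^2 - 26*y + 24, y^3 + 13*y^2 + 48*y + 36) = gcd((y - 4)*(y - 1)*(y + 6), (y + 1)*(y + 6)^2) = y + 6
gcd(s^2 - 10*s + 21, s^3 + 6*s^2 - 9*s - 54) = s - 3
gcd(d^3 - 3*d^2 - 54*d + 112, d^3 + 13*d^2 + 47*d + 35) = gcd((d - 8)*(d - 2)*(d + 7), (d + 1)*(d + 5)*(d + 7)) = d + 7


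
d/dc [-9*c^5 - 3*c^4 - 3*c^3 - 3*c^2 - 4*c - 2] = -45*c^4 - 12*c^3 - 9*c^2 - 6*c - 4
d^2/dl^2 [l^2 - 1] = 2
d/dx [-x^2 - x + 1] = -2*x - 1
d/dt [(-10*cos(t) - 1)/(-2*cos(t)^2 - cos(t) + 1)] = (-20*sin(t)^2 + 4*cos(t) + 31)*sin(t)/(cos(t) + cos(2*t))^2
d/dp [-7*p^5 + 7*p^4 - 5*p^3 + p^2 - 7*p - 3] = -35*p^4 + 28*p^3 - 15*p^2 + 2*p - 7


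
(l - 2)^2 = l^2 - 4*l + 4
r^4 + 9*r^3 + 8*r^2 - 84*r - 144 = (r - 3)*(r + 2)*(r + 4)*(r + 6)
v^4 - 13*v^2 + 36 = (v - 3)*(v - 2)*(v + 2)*(v + 3)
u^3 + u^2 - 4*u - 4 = (u - 2)*(u + 1)*(u + 2)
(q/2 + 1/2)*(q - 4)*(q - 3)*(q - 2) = q^4/2 - 4*q^3 + 17*q^2/2 + q - 12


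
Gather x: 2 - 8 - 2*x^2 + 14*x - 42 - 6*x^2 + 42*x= -8*x^2 + 56*x - 48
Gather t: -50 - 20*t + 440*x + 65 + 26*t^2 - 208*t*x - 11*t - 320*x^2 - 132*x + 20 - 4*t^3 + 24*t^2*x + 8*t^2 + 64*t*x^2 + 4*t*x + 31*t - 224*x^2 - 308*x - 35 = -4*t^3 + t^2*(24*x + 34) + t*(64*x^2 - 204*x) - 544*x^2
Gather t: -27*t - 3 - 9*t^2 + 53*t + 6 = -9*t^2 + 26*t + 3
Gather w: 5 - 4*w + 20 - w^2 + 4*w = 25 - w^2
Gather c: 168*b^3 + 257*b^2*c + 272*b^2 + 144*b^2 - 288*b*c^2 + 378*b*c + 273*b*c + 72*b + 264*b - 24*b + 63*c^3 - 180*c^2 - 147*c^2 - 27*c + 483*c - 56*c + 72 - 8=168*b^3 + 416*b^2 + 312*b + 63*c^3 + c^2*(-288*b - 327) + c*(257*b^2 + 651*b + 400) + 64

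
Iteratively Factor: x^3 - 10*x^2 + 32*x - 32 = (x - 4)*(x^2 - 6*x + 8) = (x - 4)*(x - 2)*(x - 4)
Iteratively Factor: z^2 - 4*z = (z)*(z - 4)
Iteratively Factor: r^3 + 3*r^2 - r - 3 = (r - 1)*(r^2 + 4*r + 3) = (r - 1)*(r + 3)*(r + 1)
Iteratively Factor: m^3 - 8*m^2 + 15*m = (m)*(m^2 - 8*m + 15) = m*(m - 3)*(m - 5)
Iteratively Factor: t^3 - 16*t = (t + 4)*(t^2 - 4*t) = (t - 4)*(t + 4)*(t)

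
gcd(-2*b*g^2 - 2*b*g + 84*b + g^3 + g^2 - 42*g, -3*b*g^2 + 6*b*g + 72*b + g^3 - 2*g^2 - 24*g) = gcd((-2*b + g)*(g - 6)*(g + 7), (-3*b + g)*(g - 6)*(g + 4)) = g - 6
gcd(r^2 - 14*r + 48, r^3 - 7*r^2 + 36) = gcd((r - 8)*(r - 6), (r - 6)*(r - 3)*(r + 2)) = r - 6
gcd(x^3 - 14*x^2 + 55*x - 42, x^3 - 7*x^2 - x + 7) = x^2 - 8*x + 7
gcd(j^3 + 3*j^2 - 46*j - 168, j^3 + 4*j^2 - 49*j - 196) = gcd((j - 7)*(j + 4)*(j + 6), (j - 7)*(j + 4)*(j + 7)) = j^2 - 3*j - 28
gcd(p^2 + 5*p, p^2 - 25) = p + 5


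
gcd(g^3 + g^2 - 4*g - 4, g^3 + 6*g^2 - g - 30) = g - 2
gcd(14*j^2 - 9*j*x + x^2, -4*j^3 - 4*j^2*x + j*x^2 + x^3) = -2*j + x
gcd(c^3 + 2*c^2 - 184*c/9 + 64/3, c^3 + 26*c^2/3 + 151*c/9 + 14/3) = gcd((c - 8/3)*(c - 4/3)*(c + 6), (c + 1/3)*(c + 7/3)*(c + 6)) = c + 6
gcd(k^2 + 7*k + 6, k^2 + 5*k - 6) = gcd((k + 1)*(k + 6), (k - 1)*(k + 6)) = k + 6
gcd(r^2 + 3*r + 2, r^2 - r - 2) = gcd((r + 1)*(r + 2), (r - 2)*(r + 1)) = r + 1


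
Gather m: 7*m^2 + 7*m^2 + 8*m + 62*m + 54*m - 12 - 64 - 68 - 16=14*m^2 + 124*m - 160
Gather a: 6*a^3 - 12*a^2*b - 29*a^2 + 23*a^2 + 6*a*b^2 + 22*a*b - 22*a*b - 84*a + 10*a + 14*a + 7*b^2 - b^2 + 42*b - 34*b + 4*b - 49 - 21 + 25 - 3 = 6*a^3 + a^2*(-12*b - 6) + a*(6*b^2 - 60) + 6*b^2 + 12*b - 48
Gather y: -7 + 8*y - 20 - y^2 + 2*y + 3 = -y^2 + 10*y - 24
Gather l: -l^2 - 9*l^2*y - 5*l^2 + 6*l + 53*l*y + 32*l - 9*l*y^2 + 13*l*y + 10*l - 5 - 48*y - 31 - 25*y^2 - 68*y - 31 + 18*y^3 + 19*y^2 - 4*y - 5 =l^2*(-9*y - 6) + l*(-9*y^2 + 66*y + 48) + 18*y^3 - 6*y^2 - 120*y - 72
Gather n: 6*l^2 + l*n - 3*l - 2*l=6*l^2 + l*n - 5*l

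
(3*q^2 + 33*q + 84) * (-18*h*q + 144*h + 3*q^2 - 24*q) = -54*h*q^3 - 162*h*q^2 + 3240*h*q + 12096*h + 9*q^4 + 27*q^3 - 540*q^2 - 2016*q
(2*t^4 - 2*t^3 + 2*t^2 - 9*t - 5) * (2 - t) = -2*t^5 + 6*t^4 - 6*t^3 + 13*t^2 - 13*t - 10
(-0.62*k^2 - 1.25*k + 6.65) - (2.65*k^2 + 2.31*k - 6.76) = -3.27*k^2 - 3.56*k + 13.41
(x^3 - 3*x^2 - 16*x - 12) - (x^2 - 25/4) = x^3 - 4*x^2 - 16*x - 23/4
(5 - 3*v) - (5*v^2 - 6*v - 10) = -5*v^2 + 3*v + 15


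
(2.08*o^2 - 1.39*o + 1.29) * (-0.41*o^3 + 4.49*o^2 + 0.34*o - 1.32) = -0.8528*o^5 + 9.9091*o^4 - 6.0628*o^3 + 2.5739*o^2 + 2.2734*o - 1.7028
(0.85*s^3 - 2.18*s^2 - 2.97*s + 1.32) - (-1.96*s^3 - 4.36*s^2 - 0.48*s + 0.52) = 2.81*s^3 + 2.18*s^2 - 2.49*s + 0.8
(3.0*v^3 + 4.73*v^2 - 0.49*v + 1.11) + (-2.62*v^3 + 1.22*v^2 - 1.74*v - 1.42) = 0.38*v^3 + 5.95*v^2 - 2.23*v - 0.31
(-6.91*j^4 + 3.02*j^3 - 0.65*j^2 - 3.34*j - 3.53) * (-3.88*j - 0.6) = 26.8108*j^5 - 7.5716*j^4 + 0.71*j^3 + 13.3492*j^2 + 15.7004*j + 2.118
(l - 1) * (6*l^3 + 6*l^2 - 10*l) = 6*l^4 - 16*l^2 + 10*l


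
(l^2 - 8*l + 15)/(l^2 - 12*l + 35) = (l - 3)/(l - 7)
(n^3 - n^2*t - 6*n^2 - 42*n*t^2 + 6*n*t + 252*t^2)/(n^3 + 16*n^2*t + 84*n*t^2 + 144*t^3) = (n^2 - 7*n*t - 6*n + 42*t)/(n^2 + 10*n*t + 24*t^2)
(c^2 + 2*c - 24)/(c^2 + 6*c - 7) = (c^2 + 2*c - 24)/(c^2 + 6*c - 7)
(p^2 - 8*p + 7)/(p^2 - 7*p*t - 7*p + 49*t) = (p - 1)/(p - 7*t)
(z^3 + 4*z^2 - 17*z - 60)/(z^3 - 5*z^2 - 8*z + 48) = (z + 5)/(z - 4)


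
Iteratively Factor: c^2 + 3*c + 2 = (c + 1)*(c + 2)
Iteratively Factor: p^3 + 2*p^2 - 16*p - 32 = (p + 4)*(p^2 - 2*p - 8) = (p - 4)*(p + 4)*(p + 2)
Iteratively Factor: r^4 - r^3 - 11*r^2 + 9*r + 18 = (r - 3)*(r^3 + 2*r^2 - 5*r - 6) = (r - 3)*(r - 2)*(r^2 + 4*r + 3) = (r - 3)*(r - 2)*(r + 1)*(r + 3)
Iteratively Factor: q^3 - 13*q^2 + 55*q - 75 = (q - 5)*(q^2 - 8*q + 15) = (q - 5)*(q - 3)*(q - 5)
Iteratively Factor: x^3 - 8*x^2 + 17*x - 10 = (x - 2)*(x^2 - 6*x + 5) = (x - 5)*(x - 2)*(x - 1)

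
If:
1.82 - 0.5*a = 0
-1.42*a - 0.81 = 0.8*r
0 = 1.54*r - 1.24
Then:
No Solution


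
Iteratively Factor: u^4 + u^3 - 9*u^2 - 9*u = (u + 1)*(u^3 - 9*u) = u*(u + 1)*(u^2 - 9) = u*(u - 3)*(u + 1)*(u + 3)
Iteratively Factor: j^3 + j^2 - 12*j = (j + 4)*(j^2 - 3*j) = j*(j + 4)*(j - 3)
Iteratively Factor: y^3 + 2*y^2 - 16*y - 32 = (y + 2)*(y^2 - 16) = (y + 2)*(y + 4)*(y - 4)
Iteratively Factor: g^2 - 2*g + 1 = (g - 1)*(g - 1)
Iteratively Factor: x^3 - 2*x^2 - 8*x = (x - 4)*(x^2 + 2*x) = x*(x - 4)*(x + 2)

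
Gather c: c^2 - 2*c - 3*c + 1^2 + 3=c^2 - 5*c + 4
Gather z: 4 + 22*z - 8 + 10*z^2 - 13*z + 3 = 10*z^2 + 9*z - 1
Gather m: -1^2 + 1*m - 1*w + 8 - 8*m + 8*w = -7*m + 7*w + 7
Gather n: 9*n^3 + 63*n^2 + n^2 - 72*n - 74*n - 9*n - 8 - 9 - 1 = 9*n^3 + 64*n^2 - 155*n - 18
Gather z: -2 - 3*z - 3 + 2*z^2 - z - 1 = 2*z^2 - 4*z - 6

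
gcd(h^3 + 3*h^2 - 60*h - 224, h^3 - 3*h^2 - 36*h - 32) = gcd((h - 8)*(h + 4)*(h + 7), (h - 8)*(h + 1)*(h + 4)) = h^2 - 4*h - 32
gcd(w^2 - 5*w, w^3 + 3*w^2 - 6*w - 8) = 1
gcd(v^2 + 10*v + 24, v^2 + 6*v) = v + 6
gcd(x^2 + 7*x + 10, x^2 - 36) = 1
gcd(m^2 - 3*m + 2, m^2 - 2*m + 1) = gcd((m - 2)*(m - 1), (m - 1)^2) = m - 1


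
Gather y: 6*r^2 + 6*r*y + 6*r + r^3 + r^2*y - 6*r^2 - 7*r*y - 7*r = r^3 - r + y*(r^2 - r)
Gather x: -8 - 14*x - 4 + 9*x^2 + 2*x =9*x^2 - 12*x - 12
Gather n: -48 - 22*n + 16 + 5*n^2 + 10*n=5*n^2 - 12*n - 32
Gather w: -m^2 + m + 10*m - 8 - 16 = -m^2 + 11*m - 24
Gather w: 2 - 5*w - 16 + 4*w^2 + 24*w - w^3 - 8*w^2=-w^3 - 4*w^2 + 19*w - 14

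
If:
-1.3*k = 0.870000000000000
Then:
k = -0.67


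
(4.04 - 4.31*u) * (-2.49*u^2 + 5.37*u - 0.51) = 10.7319*u^3 - 33.2043*u^2 + 23.8929*u - 2.0604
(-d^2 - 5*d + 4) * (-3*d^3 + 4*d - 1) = 3*d^5 + 15*d^4 - 16*d^3 - 19*d^2 + 21*d - 4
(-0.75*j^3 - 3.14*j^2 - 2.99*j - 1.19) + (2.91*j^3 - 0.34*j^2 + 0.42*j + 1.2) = 2.16*j^3 - 3.48*j^2 - 2.57*j + 0.01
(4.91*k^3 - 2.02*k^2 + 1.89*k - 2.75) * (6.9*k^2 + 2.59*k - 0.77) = 33.879*k^5 - 1.2211*k^4 + 4.0285*k^3 - 12.5245*k^2 - 8.5778*k + 2.1175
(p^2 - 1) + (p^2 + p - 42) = 2*p^2 + p - 43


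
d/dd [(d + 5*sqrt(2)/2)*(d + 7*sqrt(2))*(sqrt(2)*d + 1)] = 3*sqrt(2)*d^2 + 40*d + 89*sqrt(2)/2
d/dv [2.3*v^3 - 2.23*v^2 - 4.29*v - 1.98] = 6.9*v^2 - 4.46*v - 4.29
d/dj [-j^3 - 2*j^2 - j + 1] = -3*j^2 - 4*j - 1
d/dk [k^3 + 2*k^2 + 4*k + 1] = 3*k^2 + 4*k + 4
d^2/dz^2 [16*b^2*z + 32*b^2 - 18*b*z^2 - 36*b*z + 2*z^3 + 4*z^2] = -36*b + 12*z + 8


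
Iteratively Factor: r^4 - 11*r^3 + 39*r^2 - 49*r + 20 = (r - 1)*(r^3 - 10*r^2 + 29*r - 20) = (r - 1)^2*(r^2 - 9*r + 20) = (r - 4)*(r - 1)^2*(r - 5)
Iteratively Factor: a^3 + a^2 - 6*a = (a + 3)*(a^2 - 2*a) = a*(a + 3)*(a - 2)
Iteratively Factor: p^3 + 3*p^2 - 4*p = (p + 4)*(p^2 - p) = p*(p + 4)*(p - 1)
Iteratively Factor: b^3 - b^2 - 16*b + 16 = (b - 1)*(b^2 - 16) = (b - 4)*(b - 1)*(b + 4)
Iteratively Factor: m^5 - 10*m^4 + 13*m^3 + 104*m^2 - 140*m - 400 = (m + 2)*(m^4 - 12*m^3 + 37*m^2 + 30*m - 200) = (m - 5)*(m + 2)*(m^3 - 7*m^2 + 2*m + 40) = (m - 5)^2*(m + 2)*(m^2 - 2*m - 8) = (m - 5)^2*(m + 2)^2*(m - 4)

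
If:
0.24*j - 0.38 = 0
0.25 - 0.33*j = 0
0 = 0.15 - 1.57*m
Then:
No Solution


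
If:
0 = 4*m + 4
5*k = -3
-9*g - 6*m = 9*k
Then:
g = 19/15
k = -3/5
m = -1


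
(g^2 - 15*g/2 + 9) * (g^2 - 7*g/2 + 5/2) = g^4 - 11*g^3 + 151*g^2/4 - 201*g/4 + 45/2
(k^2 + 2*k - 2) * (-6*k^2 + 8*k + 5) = -6*k^4 - 4*k^3 + 33*k^2 - 6*k - 10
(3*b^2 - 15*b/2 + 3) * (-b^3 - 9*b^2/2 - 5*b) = -3*b^5 - 6*b^4 + 63*b^3/4 + 24*b^2 - 15*b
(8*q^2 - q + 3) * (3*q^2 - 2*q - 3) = 24*q^4 - 19*q^3 - 13*q^2 - 3*q - 9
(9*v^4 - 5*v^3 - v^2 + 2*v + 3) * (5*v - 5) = 45*v^5 - 70*v^4 + 20*v^3 + 15*v^2 + 5*v - 15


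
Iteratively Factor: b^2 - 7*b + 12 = (b - 4)*(b - 3)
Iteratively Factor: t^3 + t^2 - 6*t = (t - 2)*(t^2 + 3*t) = t*(t - 2)*(t + 3)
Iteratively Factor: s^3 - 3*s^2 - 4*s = (s - 4)*(s^2 + s) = (s - 4)*(s + 1)*(s)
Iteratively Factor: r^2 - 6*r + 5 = (r - 5)*(r - 1)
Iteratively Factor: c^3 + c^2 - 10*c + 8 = (c - 1)*(c^2 + 2*c - 8) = (c - 1)*(c + 4)*(c - 2)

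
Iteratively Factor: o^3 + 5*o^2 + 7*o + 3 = (o + 1)*(o^2 + 4*o + 3) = (o + 1)*(o + 3)*(o + 1)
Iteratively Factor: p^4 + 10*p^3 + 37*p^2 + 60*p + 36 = (p + 2)*(p^3 + 8*p^2 + 21*p + 18) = (p + 2)*(p + 3)*(p^2 + 5*p + 6) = (p + 2)^2*(p + 3)*(p + 3)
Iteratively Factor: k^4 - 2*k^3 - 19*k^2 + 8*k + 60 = (k - 2)*(k^3 - 19*k - 30) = (k - 2)*(k + 2)*(k^2 - 2*k - 15) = (k - 5)*(k - 2)*(k + 2)*(k + 3)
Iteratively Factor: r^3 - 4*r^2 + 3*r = (r - 1)*(r^2 - 3*r) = r*(r - 1)*(r - 3)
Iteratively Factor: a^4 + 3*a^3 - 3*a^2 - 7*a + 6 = (a - 1)*(a^3 + 4*a^2 + a - 6) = (a - 1)*(a + 3)*(a^2 + a - 2) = (a - 1)*(a + 2)*(a + 3)*(a - 1)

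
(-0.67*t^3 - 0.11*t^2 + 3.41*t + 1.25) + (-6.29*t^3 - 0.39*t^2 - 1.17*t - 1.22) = -6.96*t^3 - 0.5*t^2 + 2.24*t + 0.03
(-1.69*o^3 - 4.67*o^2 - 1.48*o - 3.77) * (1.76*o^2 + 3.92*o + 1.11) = -2.9744*o^5 - 14.844*o^4 - 22.7871*o^3 - 17.6205*o^2 - 16.4212*o - 4.1847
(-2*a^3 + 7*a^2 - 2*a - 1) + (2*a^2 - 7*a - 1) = -2*a^3 + 9*a^2 - 9*a - 2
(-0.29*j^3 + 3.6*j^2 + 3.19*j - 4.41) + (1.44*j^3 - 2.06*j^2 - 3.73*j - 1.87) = 1.15*j^3 + 1.54*j^2 - 0.54*j - 6.28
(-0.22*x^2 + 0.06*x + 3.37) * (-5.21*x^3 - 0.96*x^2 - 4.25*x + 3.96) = 1.1462*x^5 - 0.1014*x^4 - 16.6803*x^3 - 4.3614*x^2 - 14.0849*x + 13.3452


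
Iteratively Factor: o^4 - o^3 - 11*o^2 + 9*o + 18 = (o + 1)*(o^3 - 2*o^2 - 9*o + 18) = (o - 2)*(o + 1)*(o^2 - 9) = (o - 3)*(o - 2)*(o + 1)*(o + 3)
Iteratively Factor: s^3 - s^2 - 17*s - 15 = (s + 1)*(s^2 - 2*s - 15) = (s + 1)*(s + 3)*(s - 5)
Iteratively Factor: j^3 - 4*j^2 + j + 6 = (j - 3)*(j^2 - j - 2) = (j - 3)*(j - 2)*(j + 1)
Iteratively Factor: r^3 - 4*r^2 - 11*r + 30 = (r - 5)*(r^2 + r - 6) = (r - 5)*(r + 3)*(r - 2)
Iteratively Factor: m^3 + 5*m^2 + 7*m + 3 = (m + 1)*(m^2 + 4*m + 3) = (m + 1)*(m + 3)*(m + 1)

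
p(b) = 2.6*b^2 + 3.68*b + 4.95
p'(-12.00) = -58.72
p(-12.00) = 335.19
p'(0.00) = 3.68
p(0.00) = 4.95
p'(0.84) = 8.05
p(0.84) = 9.88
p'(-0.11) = 3.11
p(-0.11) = 4.58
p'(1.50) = 11.48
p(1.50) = 16.32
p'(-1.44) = -3.81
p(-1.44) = 5.04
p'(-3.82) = -16.18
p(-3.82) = 28.83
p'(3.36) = 21.15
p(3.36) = 46.67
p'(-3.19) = -12.91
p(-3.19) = 19.67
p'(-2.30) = -8.28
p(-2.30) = 10.24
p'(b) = 5.2*b + 3.68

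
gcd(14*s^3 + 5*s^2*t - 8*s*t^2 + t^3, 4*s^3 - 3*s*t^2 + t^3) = 2*s^2 + s*t - t^2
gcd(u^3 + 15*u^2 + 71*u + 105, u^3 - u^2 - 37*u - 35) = u + 5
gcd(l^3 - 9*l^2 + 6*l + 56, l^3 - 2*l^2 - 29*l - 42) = l^2 - 5*l - 14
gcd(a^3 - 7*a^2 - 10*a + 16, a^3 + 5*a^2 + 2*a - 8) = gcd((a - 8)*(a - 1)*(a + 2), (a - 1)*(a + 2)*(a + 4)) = a^2 + a - 2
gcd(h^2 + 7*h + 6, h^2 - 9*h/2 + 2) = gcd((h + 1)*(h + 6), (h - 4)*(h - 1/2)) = 1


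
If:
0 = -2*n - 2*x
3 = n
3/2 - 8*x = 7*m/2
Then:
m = 51/7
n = 3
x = -3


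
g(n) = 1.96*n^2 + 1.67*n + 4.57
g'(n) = 3.92*n + 1.67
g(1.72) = 13.24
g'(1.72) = 8.41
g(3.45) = 33.66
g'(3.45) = 15.19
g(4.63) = 54.32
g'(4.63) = 19.82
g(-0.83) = 4.53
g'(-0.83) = -1.58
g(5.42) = 71.20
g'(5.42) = 22.92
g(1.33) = 10.26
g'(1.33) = 6.88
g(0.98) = 8.09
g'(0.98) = 5.51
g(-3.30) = 20.40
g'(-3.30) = -11.27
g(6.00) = 85.15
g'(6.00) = 25.19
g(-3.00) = 17.20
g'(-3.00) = -10.09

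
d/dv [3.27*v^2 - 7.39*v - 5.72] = 6.54*v - 7.39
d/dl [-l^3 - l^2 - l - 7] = -3*l^2 - 2*l - 1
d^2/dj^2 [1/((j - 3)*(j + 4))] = 2*((j - 3)^2 + (j - 3)*(j + 4) + (j + 4)^2)/((j - 3)^3*(j + 4)^3)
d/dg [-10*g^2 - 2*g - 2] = -20*g - 2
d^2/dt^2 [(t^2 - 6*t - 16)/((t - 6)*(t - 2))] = 4*(t^3 - 42*t^2 + 300*t - 632)/(t^6 - 24*t^5 + 228*t^4 - 1088*t^3 + 2736*t^2 - 3456*t + 1728)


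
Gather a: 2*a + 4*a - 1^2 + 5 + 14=6*a + 18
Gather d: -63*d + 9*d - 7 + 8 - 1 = -54*d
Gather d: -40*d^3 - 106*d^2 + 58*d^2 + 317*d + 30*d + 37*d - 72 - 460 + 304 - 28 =-40*d^3 - 48*d^2 + 384*d - 256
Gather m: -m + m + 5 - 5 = 0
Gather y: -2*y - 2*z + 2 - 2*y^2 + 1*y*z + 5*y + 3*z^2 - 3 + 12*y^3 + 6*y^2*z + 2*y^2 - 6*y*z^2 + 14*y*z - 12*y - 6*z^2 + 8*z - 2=12*y^3 + 6*y^2*z + y*(-6*z^2 + 15*z - 9) - 3*z^2 + 6*z - 3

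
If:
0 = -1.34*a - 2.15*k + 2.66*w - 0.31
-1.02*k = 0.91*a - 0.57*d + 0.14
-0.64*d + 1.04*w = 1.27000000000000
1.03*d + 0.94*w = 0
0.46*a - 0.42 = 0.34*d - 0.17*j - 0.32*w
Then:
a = -5.06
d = -0.71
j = 13.25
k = 3.97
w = 0.78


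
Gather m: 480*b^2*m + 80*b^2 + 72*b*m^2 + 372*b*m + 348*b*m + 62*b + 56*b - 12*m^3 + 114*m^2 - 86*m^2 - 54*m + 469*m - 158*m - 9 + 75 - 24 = 80*b^2 + 118*b - 12*m^3 + m^2*(72*b + 28) + m*(480*b^2 + 720*b + 257) + 42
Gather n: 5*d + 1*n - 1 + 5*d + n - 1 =10*d + 2*n - 2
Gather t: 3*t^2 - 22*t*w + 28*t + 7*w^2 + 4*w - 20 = 3*t^2 + t*(28 - 22*w) + 7*w^2 + 4*w - 20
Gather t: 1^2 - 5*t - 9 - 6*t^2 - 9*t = -6*t^2 - 14*t - 8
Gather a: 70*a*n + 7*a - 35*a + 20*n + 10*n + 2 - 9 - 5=a*(70*n - 28) + 30*n - 12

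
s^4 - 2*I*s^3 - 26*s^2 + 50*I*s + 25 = (s - 5)*(s + 5)*(s - I)^2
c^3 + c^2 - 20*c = c*(c - 4)*(c + 5)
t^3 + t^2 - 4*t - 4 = (t - 2)*(t + 1)*(t + 2)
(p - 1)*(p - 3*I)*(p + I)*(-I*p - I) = -I*p^4 - 2*p^3 - 2*I*p^2 + 2*p + 3*I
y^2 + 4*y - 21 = (y - 3)*(y + 7)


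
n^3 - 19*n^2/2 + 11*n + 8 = (n - 8)*(n - 2)*(n + 1/2)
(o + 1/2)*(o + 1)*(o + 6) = o^3 + 15*o^2/2 + 19*o/2 + 3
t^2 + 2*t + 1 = (t + 1)^2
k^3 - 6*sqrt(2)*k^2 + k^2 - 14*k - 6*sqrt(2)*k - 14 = (k + 1)*(k - 7*sqrt(2))*(k + sqrt(2))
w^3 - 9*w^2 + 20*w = w*(w - 5)*(w - 4)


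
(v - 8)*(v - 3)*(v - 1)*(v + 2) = v^4 - 10*v^3 + 11*v^2 + 46*v - 48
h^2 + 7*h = h*(h + 7)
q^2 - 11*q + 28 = (q - 7)*(q - 4)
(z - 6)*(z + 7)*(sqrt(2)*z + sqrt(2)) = sqrt(2)*z^3 + 2*sqrt(2)*z^2 - 41*sqrt(2)*z - 42*sqrt(2)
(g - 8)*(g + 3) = g^2 - 5*g - 24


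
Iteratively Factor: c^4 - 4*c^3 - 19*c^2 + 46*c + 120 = (c - 4)*(c^3 - 19*c - 30) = (c - 5)*(c - 4)*(c^2 + 5*c + 6) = (c - 5)*(c - 4)*(c + 3)*(c + 2)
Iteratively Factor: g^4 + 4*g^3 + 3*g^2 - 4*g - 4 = (g + 1)*(g^3 + 3*g^2 - 4) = (g - 1)*(g + 1)*(g^2 + 4*g + 4) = (g - 1)*(g + 1)*(g + 2)*(g + 2)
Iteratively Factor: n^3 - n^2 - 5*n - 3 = (n + 1)*(n^2 - 2*n - 3) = (n - 3)*(n + 1)*(n + 1)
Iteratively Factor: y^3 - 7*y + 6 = (y - 1)*(y^2 + y - 6) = (y - 2)*(y - 1)*(y + 3)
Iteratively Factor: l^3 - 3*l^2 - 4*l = (l - 4)*(l^2 + l) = l*(l - 4)*(l + 1)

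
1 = 1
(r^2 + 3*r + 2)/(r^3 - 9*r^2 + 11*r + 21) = (r + 2)/(r^2 - 10*r + 21)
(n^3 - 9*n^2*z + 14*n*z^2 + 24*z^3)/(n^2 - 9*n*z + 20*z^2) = (-n^2 + 5*n*z + 6*z^2)/(-n + 5*z)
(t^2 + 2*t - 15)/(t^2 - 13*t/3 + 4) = 3*(t + 5)/(3*t - 4)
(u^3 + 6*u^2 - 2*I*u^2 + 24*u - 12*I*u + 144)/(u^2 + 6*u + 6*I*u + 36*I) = (u^2 - 2*I*u + 24)/(u + 6*I)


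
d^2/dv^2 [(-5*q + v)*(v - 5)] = 2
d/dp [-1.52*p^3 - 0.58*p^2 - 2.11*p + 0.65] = -4.56*p^2 - 1.16*p - 2.11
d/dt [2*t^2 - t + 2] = 4*t - 1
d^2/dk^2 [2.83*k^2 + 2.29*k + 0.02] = 5.66000000000000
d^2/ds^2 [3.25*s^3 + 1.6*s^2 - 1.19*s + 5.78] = 19.5*s + 3.2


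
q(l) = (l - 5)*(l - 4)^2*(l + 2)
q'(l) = (l - 5)*(l - 4)^2 + (l - 5)*(l + 2)*(2*l - 8) + (l - 4)^2*(l + 2)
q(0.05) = -158.33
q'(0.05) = 34.92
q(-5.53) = 3375.89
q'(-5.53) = -1985.42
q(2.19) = -38.57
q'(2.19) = 47.14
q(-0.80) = -160.36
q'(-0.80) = -39.17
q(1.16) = -97.87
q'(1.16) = 63.44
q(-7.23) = 8066.55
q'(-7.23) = -3638.54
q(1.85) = -56.06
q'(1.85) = 55.38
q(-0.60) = -165.89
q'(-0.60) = -16.74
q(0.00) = -160.00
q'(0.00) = 32.00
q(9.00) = 1100.00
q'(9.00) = 815.00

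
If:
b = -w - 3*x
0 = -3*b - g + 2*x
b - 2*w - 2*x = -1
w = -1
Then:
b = -7/5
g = 29/5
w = -1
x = 4/5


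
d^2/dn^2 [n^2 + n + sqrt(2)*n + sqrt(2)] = 2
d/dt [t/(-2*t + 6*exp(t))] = (-t*(3*exp(t) - 1) - t + 3*exp(t))/(2*(t - 3*exp(t))^2)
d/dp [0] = 0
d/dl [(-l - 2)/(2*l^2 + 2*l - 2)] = (-l^2 - l + (l + 2)*(2*l + 1) + 1)/(2*(l^2 + l - 1)^2)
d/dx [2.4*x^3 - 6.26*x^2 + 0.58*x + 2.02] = 7.2*x^2 - 12.52*x + 0.58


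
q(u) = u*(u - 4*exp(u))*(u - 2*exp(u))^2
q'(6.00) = -19688247391.60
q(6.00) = -6186869416.32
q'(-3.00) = -107.39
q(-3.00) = 92.21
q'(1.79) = -15445.03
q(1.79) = -4119.37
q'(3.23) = -2426945.91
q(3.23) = -708264.02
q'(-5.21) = -563.04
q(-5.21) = 743.00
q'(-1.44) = -15.95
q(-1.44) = 12.59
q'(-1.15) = -10.34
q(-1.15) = 8.84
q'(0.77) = -316.04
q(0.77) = -76.34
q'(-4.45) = -349.72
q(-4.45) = 400.43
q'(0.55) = -132.56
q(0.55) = -29.86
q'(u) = u*(1 - 4*exp(u))*(u - 2*exp(u))^2 + u*(2 - 4*exp(u))*(u - 4*exp(u))*(u - 2*exp(u)) + (u - 4*exp(u))*(u - 2*exp(u))^2 = (u - 2*exp(u))*(-2*u*(u - 4*exp(u))*(2*exp(u) - 1) - u*(u - 2*exp(u))*(4*exp(u) - 1) + (u - 4*exp(u))*(u - 2*exp(u)))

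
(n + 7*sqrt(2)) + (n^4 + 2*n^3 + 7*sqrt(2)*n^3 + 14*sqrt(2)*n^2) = n^4 + 2*n^3 + 7*sqrt(2)*n^3 + 14*sqrt(2)*n^2 + n + 7*sqrt(2)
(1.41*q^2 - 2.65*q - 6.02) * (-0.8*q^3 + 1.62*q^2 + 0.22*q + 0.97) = -1.128*q^5 + 4.4042*q^4 + 0.8332*q^3 - 8.9677*q^2 - 3.8949*q - 5.8394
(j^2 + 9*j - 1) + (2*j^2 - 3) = 3*j^2 + 9*j - 4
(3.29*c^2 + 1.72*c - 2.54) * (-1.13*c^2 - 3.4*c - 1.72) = -3.7177*c^4 - 13.1296*c^3 - 8.6366*c^2 + 5.6776*c + 4.3688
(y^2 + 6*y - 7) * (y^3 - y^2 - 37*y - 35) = y^5 + 5*y^4 - 50*y^3 - 250*y^2 + 49*y + 245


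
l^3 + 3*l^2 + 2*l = l*(l + 1)*(l + 2)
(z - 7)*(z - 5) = z^2 - 12*z + 35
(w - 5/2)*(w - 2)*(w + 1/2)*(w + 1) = w^4 - 3*w^3 - 5*w^2/4 + 21*w/4 + 5/2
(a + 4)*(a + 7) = a^2 + 11*a + 28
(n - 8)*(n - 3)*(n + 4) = n^3 - 7*n^2 - 20*n + 96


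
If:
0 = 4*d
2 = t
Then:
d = 0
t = 2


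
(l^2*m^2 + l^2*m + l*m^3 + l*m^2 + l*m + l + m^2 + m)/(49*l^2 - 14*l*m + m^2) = (l^2*m^2 + l^2*m + l*m^3 + l*m^2 + l*m + l + m^2 + m)/(49*l^2 - 14*l*m + m^2)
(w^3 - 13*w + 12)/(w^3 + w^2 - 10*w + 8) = (w - 3)/(w - 2)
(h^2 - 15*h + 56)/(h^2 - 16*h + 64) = (h - 7)/(h - 8)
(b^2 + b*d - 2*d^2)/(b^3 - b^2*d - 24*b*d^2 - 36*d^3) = (b - d)/(b^2 - 3*b*d - 18*d^2)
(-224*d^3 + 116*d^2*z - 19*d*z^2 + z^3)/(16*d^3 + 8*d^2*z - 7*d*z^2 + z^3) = (56*d^2 - 15*d*z + z^2)/(-4*d^2 - 3*d*z + z^2)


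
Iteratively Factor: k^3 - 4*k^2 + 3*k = (k - 3)*(k^2 - k) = k*(k - 3)*(k - 1)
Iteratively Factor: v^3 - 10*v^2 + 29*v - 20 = (v - 1)*(v^2 - 9*v + 20) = (v - 5)*(v - 1)*(v - 4)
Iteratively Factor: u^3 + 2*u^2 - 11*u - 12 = (u + 1)*(u^2 + u - 12) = (u + 1)*(u + 4)*(u - 3)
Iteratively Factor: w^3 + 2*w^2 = (w + 2)*(w^2) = w*(w + 2)*(w)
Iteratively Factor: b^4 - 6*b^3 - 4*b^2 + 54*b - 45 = (b + 3)*(b^3 - 9*b^2 + 23*b - 15) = (b - 5)*(b + 3)*(b^2 - 4*b + 3) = (b - 5)*(b - 1)*(b + 3)*(b - 3)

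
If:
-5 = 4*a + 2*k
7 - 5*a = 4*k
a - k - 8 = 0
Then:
No Solution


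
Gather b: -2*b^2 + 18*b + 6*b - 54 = -2*b^2 + 24*b - 54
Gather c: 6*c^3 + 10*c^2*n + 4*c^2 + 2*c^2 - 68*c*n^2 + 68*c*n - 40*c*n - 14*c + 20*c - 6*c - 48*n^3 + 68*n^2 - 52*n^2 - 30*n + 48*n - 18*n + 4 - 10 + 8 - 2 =6*c^3 + c^2*(10*n + 6) + c*(-68*n^2 + 28*n) - 48*n^3 + 16*n^2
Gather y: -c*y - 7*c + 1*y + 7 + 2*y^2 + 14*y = -7*c + 2*y^2 + y*(15 - c) + 7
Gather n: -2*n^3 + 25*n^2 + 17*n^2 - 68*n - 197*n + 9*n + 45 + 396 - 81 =-2*n^3 + 42*n^2 - 256*n + 360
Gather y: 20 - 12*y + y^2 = y^2 - 12*y + 20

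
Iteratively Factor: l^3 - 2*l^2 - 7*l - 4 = (l + 1)*(l^2 - 3*l - 4) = (l - 4)*(l + 1)*(l + 1)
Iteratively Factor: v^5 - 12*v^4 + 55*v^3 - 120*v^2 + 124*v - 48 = (v - 1)*(v^4 - 11*v^3 + 44*v^2 - 76*v + 48) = (v - 3)*(v - 1)*(v^3 - 8*v^2 + 20*v - 16) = (v - 3)*(v - 2)*(v - 1)*(v^2 - 6*v + 8) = (v - 3)*(v - 2)^2*(v - 1)*(v - 4)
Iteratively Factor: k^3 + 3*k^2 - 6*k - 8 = (k + 4)*(k^2 - k - 2) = (k - 2)*(k + 4)*(k + 1)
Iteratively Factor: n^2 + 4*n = (n)*(n + 4)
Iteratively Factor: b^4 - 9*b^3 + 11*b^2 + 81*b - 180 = (b + 3)*(b^3 - 12*b^2 + 47*b - 60) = (b - 4)*(b + 3)*(b^2 - 8*b + 15) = (b - 5)*(b - 4)*(b + 3)*(b - 3)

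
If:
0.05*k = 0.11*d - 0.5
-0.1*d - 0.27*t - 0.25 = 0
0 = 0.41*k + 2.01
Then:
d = 2.32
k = -4.90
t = -1.78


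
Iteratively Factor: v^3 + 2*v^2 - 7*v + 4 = (v + 4)*(v^2 - 2*v + 1) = (v - 1)*(v + 4)*(v - 1)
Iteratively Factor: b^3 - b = (b - 1)*(b^2 + b) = b*(b - 1)*(b + 1)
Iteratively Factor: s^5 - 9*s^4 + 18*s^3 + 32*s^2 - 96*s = (s - 4)*(s^4 - 5*s^3 - 2*s^2 + 24*s) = (s - 4)*(s - 3)*(s^3 - 2*s^2 - 8*s) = (s - 4)^2*(s - 3)*(s^2 + 2*s) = (s - 4)^2*(s - 3)*(s + 2)*(s)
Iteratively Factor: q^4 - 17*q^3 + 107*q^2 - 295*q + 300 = (q - 3)*(q^3 - 14*q^2 + 65*q - 100) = (q - 5)*(q - 3)*(q^2 - 9*q + 20) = (q - 5)*(q - 4)*(q - 3)*(q - 5)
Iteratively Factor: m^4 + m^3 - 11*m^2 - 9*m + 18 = (m - 1)*(m^3 + 2*m^2 - 9*m - 18) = (m - 1)*(m + 2)*(m^2 - 9) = (m - 1)*(m + 2)*(m + 3)*(m - 3)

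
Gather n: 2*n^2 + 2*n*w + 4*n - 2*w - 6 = 2*n^2 + n*(2*w + 4) - 2*w - 6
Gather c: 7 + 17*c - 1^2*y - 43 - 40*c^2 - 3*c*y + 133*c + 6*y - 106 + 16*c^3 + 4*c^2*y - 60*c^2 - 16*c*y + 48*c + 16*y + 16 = 16*c^3 + c^2*(4*y - 100) + c*(198 - 19*y) + 21*y - 126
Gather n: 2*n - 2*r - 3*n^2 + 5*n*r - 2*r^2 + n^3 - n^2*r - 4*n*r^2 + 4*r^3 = n^3 + n^2*(-r - 3) + n*(-4*r^2 + 5*r + 2) + 4*r^3 - 2*r^2 - 2*r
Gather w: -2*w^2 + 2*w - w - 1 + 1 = -2*w^2 + w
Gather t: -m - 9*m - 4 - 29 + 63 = 30 - 10*m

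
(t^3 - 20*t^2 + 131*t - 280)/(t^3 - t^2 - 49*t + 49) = (t^2 - 13*t + 40)/(t^2 + 6*t - 7)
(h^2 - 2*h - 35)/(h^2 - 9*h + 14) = (h + 5)/(h - 2)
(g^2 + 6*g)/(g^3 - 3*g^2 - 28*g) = (g + 6)/(g^2 - 3*g - 28)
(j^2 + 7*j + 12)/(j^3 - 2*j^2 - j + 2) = (j^2 + 7*j + 12)/(j^3 - 2*j^2 - j + 2)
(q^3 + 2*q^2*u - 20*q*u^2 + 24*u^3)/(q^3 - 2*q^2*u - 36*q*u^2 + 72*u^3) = (q - 2*u)/(q - 6*u)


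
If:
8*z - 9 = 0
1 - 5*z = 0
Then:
No Solution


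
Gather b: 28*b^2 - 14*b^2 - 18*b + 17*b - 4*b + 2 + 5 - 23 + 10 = 14*b^2 - 5*b - 6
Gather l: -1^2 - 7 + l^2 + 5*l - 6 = l^2 + 5*l - 14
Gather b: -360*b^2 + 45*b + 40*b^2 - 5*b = -320*b^2 + 40*b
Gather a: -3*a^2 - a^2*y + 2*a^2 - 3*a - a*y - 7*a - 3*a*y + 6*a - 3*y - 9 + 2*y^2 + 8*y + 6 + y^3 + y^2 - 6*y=a^2*(-y - 1) + a*(-4*y - 4) + y^3 + 3*y^2 - y - 3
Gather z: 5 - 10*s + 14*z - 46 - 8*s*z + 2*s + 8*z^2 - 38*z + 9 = -8*s + 8*z^2 + z*(-8*s - 24) - 32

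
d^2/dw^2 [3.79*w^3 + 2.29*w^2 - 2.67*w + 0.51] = 22.74*w + 4.58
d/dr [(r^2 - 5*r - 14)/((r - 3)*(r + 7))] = (9*r^2 - 14*r + 161)/(r^4 + 8*r^3 - 26*r^2 - 168*r + 441)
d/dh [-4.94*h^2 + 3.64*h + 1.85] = 3.64 - 9.88*h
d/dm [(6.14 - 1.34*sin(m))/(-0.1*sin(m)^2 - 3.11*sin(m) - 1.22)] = (-0.134*sin(m)^2 + 1.228*sin(m) + 20.7302)*cos(m)/(0.01*sin(m)^4 + 0.622*sin(m)^3 + 9.9161*sin(m)^2 + 7.5884*sin(m) + 1.4884)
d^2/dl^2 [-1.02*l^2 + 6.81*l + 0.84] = -2.04000000000000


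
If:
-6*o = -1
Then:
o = 1/6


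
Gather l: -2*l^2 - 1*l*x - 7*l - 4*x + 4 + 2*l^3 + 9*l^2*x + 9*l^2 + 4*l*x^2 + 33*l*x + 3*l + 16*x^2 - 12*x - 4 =2*l^3 + l^2*(9*x + 7) + l*(4*x^2 + 32*x - 4) + 16*x^2 - 16*x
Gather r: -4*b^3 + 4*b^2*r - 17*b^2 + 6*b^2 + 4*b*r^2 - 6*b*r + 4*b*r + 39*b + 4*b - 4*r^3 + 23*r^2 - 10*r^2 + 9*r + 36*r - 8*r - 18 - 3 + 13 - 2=-4*b^3 - 11*b^2 + 43*b - 4*r^3 + r^2*(4*b + 13) + r*(4*b^2 - 2*b + 37) - 10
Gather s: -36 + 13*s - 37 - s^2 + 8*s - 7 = -s^2 + 21*s - 80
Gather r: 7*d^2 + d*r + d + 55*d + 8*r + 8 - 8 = 7*d^2 + 56*d + r*(d + 8)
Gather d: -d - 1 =-d - 1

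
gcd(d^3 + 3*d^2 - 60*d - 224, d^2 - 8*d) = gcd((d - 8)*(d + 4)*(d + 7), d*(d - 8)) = d - 8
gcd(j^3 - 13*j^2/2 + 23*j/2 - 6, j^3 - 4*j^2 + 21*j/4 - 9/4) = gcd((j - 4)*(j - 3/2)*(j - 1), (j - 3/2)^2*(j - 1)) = j^2 - 5*j/2 + 3/2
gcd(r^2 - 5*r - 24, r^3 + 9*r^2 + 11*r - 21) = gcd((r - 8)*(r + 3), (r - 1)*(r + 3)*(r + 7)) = r + 3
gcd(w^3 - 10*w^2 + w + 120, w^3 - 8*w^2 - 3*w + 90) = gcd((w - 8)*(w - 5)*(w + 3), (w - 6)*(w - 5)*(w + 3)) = w^2 - 2*w - 15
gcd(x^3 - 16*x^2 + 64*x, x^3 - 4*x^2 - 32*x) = x^2 - 8*x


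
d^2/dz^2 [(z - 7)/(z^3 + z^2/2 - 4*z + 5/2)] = 4*(12*z^3 - 138*z^2 - 383*z - 373)/(8*z^7 + 28*z^6 - 42*z^5 - 147*z^4 + 168*z^3 + 210*z^2 - 350*z + 125)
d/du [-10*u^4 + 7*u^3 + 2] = u^2*(21 - 40*u)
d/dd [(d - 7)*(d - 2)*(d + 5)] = 3*d^2 - 8*d - 31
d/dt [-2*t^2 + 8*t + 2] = 8 - 4*t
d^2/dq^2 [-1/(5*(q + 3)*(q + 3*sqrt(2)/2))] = 4*(-4*(q + 3)^2 - 2*(q + 3)*(2*q + 3*sqrt(2)) - (2*q + 3*sqrt(2))^2)/(5*(q + 3)^3*(2*q + 3*sqrt(2))^3)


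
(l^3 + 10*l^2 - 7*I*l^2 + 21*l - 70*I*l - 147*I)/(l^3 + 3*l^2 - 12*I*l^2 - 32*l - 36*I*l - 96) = (l^2 + 7*l*(1 - I) - 49*I)/(l^2 - 12*I*l - 32)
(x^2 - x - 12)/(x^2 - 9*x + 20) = (x + 3)/(x - 5)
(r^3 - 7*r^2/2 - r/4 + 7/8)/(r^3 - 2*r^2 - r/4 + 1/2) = (r - 7/2)/(r - 2)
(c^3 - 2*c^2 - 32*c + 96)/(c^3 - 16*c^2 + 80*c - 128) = (c + 6)/(c - 8)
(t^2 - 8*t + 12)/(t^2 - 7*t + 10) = (t - 6)/(t - 5)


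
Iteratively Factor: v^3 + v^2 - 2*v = (v - 1)*(v^2 + 2*v) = (v - 1)*(v + 2)*(v)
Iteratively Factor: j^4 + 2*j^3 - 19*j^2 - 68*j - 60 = (j + 2)*(j^3 - 19*j - 30) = (j + 2)^2*(j^2 - 2*j - 15) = (j - 5)*(j + 2)^2*(j + 3)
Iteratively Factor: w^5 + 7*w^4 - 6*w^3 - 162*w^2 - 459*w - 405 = (w + 3)*(w^4 + 4*w^3 - 18*w^2 - 108*w - 135) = (w - 5)*(w + 3)*(w^3 + 9*w^2 + 27*w + 27) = (w - 5)*(w + 3)^2*(w^2 + 6*w + 9) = (w - 5)*(w + 3)^3*(w + 3)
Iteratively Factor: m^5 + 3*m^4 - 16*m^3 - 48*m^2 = (m + 4)*(m^4 - m^3 - 12*m^2) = m*(m + 4)*(m^3 - m^2 - 12*m) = m*(m - 4)*(m + 4)*(m^2 + 3*m) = m*(m - 4)*(m + 3)*(m + 4)*(m)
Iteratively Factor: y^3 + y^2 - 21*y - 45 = (y + 3)*(y^2 - 2*y - 15) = (y - 5)*(y + 3)*(y + 3)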